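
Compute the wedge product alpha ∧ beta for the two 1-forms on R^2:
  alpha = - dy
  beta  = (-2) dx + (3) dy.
alpha ∧ beta = (-2) dx ∧ dy

Distribute the wedge, using dx_i ∧ dx_j = -dx_j ∧ dx_i and dx_i ∧ dx_i = 0. For each pair (i, j) with i < j, the coefficient of dx_i ∧ dx_j in alpha ∧ beta is (alpha_i * beta_j - alpha_j * beta_i). Collecting: alpha ∧ beta = (-2) dx ∧ dy.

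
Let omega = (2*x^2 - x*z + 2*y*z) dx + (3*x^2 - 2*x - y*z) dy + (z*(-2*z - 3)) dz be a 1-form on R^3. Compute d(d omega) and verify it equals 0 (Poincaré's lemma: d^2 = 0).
d(d omega) = 0

Step 1: d omega = sum_{i<j} (∂f_j/∂x_i - ∂f_i/∂x_j) dx_i ∧ dx_j:
  coeff of dx ∧ dy: 6*x - 2*z - 2
  coeff of dx ∧ dz: x - 2*y
  coeff of dy ∧ dz: y
Step 2: Apply d again to each 2-form coefficient. The only possible 3-form in R^3 is dx ∧ dy ∧ dz, with coefficient
  ∂(coeff of dy∧dz)/∂x - ∂(coeff of dx∧dz)/∂y + ∂(coeff of dx∧dy)/∂z
  = ∂/∂x (y) - ∂/∂y (x - 2*y) + ∂/∂z (6*x - 2*z - 2).
Each of these terms simplifies to sums of mixed partials that cancel in pairs. The result is 0 (by equality of mixed partials for smooth functions — Schwarz / Clairaut).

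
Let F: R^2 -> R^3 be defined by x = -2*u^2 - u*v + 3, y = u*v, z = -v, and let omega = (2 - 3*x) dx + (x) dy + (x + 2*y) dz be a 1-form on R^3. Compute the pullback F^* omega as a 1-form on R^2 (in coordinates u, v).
F^* omega = (-24*u^3 - 20*u^2*v - 4*u*v^2 + 28*u + 10*v) du + (-8*u^3 - 4*u^2*v + 2*u^2 - u*v + 10*u - 3) dv

Using F^*(f dg) = (f ∘ F) d(g ∘ F), substitute each coordinate x_i by F_i(u, v) in f_i, and replace dx_i by d F_i = (∂F_i/∂u) du + (∂F_i/∂v) dv.
  For the x component: f_1(F) = 6*u^2 + 3*u*v - 7; d F_1 = (-4*u - v) du + (-u) dv
  For the y component: f_2(F) = -2*u^2 - u*v + 3; d F_2 = (v) du + (u) dv
  For the z component: f_3(F) = -2*u^2 + u*v + 3; d F_3 = (0) du + (-1) dv
Combining and collecting du, dv coefficients:
  coeff of du: -24*u^3 - 20*u^2*v - 4*u*v^2 + 28*u + 10*v
  coeff of dv: -8*u^3 - 4*u^2*v + 2*u^2 - u*v + 10*u - 3
F^* omega = (-24*u^3 - 20*u^2*v - 4*u*v^2 + 28*u + 10*v) du + (-8*u^3 - 4*u^2*v + 2*u^2 - u*v + 10*u - 3) dv.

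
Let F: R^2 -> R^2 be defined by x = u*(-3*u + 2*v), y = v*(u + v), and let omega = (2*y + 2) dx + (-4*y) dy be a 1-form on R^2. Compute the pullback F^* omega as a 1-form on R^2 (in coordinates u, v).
F^* omega = (-12*u^2*v - 12*u*v^2 - 12*u + 4*v) du + (-8*u*v^2 + 4*u - 8*v^3) dv

Using F^*(f dg) = (f ∘ F) d(g ∘ F), substitute each coordinate x_i by F_i(u, v) in f_i, and replace dx_i by d F_i = (∂F_i/∂u) du + (∂F_i/∂v) dv.
  For the x component: f_1(F) = 2*u*v + 2*v^2 + 2; d F_1 = (-6*u + 2*v) du + (2*u) dv
  For the y component: f_2(F) = 4*v*(-u - v); d F_2 = (v) du + (u + 2*v) dv
Combining and collecting du, dv coefficients:
  coeff of du: -12*u^2*v - 12*u*v^2 - 12*u + 4*v
  coeff of dv: -8*u*v^2 + 4*u - 8*v^3
F^* omega = (-12*u^2*v - 12*u*v^2 - 12*u + 4*v) du + (-8*u*v^2 + 4*u - 8*v^3) dv.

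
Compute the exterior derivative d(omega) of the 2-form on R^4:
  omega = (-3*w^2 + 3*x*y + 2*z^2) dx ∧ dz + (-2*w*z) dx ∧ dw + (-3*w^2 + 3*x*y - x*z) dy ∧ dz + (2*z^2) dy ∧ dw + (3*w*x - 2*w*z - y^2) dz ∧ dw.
d(omega) = (-3*x + 3*y - z) dx ∧ dy ∧ dz + (-w) dx ∧ dz ∧ dw + (-6*w - 2*y - 4*z) dy ∧ dz ∧ dw

For a 2-form omega = sum_{i<j} g_{ij} dx_i ∧ dx_j, the exterior derivative is
  d(omega) = sum_{i<j} d(g_{ij}) ∧ dx_i ∧ dx_j = sum_{i<j, k} (∂g_{ij}/∂x_k) dx_k ∧ dx_i ∧ dx_j.
Expand each term, using dx_k ∧ dx_i ∧ dx_j = sgn(permutation) dx_{(a)} ∧ dx_{(b)} ∧ dx_{(c)} with (a < b < c) sorted:
  d(-3*w^2 + 3*x*y + 2*z^2) includes (∂/∂y)(-3*w^2 + 3*x*y + 2*z^2) dy = (3*x) dy, which multiplied by dx ∧ dz gives (-3*x) dx ∧ dy ∧ dz
  d(-3*w^2 + 3*x*y + 2*z^2) includes (∂/∂w)(-3*w^2 + 3*x*y + 2*z^2) dw = (-6*w) dw, which multiplied by dx ∧ dz gives (-6*w) dx ∧ dz ∧ dw
  d(-2*w*z) includes (∂/∂z)(-2*w*z) dz = (-2*w) dz, which multiplied by dx ∧ dw gives (2*w) dx ∧ dz ∧ dw
  d(-3*w^2 + 3*x*y - x*z) includes (∂/∂x)(-3*w^2 + 3*x*y - x*z) dx = (3*y - z) dx, which multiplied by dy ∧ dz gives (3*y - z) dx ∧ dy ∧ dz
  d(-3*w^2 + 3*x*y - x*z) includes (∂/∂w)(-3*w^2 + 3*x*y - x*z) dw = (-6*w) dw, which multiplied by dy ∧ dz gives (-6*w) dy ∧ dz ∧ dw
  d(2*z^2) includes (∂/∂z)(2*z^2) dz = (4*z) dz, which multiplied by dy ∧ dw gives (-4*z) dy ∧ dz ∧ dw
  d(3*w*x - 2*w*z - y^2) includes (∂/∂x)(3*w*x - 2*w*z - y^2) dx = (3*w) dx, which multiplied by dz ∧ dw gives (3*w) dx ∧ dz ∧ dw
  d(3*w*x - 2*w*z - y^2) includes (∂/∂y)(3*w*x - 2*w*z - y^2) dy = (-2*y) dy, which multiplied by dz ∧ dw gives (-2*y) dy ∧ dz ∧ dw
Collecting like 3-forms: d(omega) = (-3*x + 3*y - z) dx ∧ dy ∧ dz + (-w) dx ∧ dz ∧ dw + (-6*w - 2*y - 4*z) dy ∧ dz ∧ dw.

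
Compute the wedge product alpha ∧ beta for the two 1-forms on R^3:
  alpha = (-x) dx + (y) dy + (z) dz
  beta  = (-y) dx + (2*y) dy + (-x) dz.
alpha ∧ beta = (y*(-2*x + y)) dx ∧ dy + (x^2 + y*z) dx ∧ dz + (-y*(x + 2*z)) dy ∧ dz

Distribute the wedge, using dx_i ∧ dx_j = -dx_j ∧ dx_i and dx_i ∧ dx_i = 0. For each pair (i, j) with i < j, the coefficient of dx_i ∧ dx_j in alpha ∧ beta is (alpha_i * beta_j - alpha_j * beta_i). Collecting: alpha ∧ beta = (y*(-2*x + y)) dx ∧ dy + (x^2 + y*z) dx ∧ dz + (-y*(x + 2*z)) dy ∧ dz.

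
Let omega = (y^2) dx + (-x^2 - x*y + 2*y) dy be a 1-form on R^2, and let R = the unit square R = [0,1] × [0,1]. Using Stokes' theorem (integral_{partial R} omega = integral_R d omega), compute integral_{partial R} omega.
integral_(partial R) omega = -5/2

Stokes: integral_partial_R omega = integral_R d omega with d omega = (∂Q/∂x - ∂P/∂y) dx ∧ dy.
  ∂Q/∂x = -2*x - y
  ∂P/∂y = 2*y
  integrand = ∂Q/∂x - ∂P/∂y = -2*x - 3*y.
Integrating over R: integral_0^1 integral_0^1 (-2*x - 3*y) dx dy = -5/2.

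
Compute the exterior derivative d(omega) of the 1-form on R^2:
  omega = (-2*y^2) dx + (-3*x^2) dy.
d(omega) = (-6*x + 4*y) dx ∧ dy

For a 1-form omega = sum_i f_i dx_i, the exterior derivative is
  d(omega) = sum_{i < j} (∂f_j/∂x_i - ∂f_i/∂x_j) dx_i ∧ dx_j.
  coefficient of dx ∧ dy: ∂f_2/∂x - ∂f_1/∂y = ∂(-3*x^2)/∂x - ∂(-2*y^2)/∂y = -6*x + 4*y
Assembling: d(omega) = (-6*x + 4*y) dx ∧ dy.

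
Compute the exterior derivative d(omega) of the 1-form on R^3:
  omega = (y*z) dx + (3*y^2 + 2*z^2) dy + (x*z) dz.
d(omega) = (-z) dx ∧ dy + (-y + z) dx ∧ dz + (-4*z) dy ∧ dz

For a 1-form omega = sum_i f_i dx_i, the exterior derivative is
  d(omega) = sum_{i < j} (∂f_j/∂x_i - ∂f_i/∂x_j) dx_i ∧ dx_j.
  coefficient of dx ∧ dy: ∂f_2/∂x - ∂f_1/∂y = ∂(3*y^2 + 2*z^2)/∂x - ∂(y*z)/∂y = -z
  coefficient of dx ∧ dz: ∂f_3/∂x - ∂f_1/∂z = ∂(x*z)/∂x - ∂(y*z)/∂z = -y + z
  coefficient of dy ∧ dz: ∂f_3/∂y - ∂f_2/∂z = ∂(x*z)/∂y - ∂(3*y^2 + 2*z^2)/∂z = -4*z
Assembling: d(omega) = (-z) dx ∧ dy + (-y + z) dx ∧ dz + (-4*z) dy ∧ dz.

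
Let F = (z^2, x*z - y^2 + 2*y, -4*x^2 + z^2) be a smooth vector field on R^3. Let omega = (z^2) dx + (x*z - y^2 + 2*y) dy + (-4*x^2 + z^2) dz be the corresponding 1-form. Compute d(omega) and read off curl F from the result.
d(omega) = (-x) dy ∧ dz + (8*x + 2*z) dz ∧ dx + (z) dx ∧ dy; curl F = (-x, 8*x + 2*z, z)

d omega = sum_{i<j} (∂f_j/∂x_i - ∂f_i/∂x_j) dx_i ∧ dx_j. Under the identification (dy ∧ dz, dz ∧ dx, dx ∧ dy) ↔ (e_x, e_y, e_z), the coefficients are exactly the components of curl F. Compute:
  ∂R/∂y - ∂Q/∂z = (0) - (x) = -x
  ∂P/∂z - ∂R/∂x = (2*z) - (-8*x) = 8*x + 2*z
  ∂Q/∂x - ∂P/∂y = (z) - (0) = z.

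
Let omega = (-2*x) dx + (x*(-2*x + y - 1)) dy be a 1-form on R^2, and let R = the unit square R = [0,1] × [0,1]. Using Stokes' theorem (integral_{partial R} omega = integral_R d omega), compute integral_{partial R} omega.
integral_(partial R) omega = -5/2

Stokes: integral_partial_R omega = integral_R d omega with d omega = (∂Q/∂x - ∂P/∂y) dx ∧ dy.
  ∂Q/∂x = -4*x + y - 1
  ∂P/∂y = 0
  integrand = ∂Q/∂x - ∂P/∂y = -4*x + y - 1.
Integrating over R: integral_0^1 integral_0^1 (-4*x + y - 1) dx dy = -5/2.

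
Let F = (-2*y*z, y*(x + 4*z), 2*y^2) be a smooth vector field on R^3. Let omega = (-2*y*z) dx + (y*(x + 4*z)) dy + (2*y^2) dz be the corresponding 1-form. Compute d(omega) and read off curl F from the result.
d(omega) = (0) dy ∧ dz + (-2*y) dz ∧ dx + (y + 2*z) dx ∧ dy; curl F = (0, -2*y, y + 2*z)

d omega = sum_{i<j} (∂f_j/∂x_i - ∂f_i/∂x_j) dx_i ∧ dx_j. Under the identification (dy ∧ dz, dz ∧ dx, dx ∧ dy) ↔ (e_x, e_y, e_z), the coefficients are exactly the components of curl F. Compute:
  ∂R/∂y - ∂Q/∂z = (4*y) - (4*y) = 0
  ∂P/∂z - ∂R/∂x = (-2*y) - (0) = -2*y
  ∂Q/∂x - ∂P/∂y = (y) - (-2*z) = y + 2*z.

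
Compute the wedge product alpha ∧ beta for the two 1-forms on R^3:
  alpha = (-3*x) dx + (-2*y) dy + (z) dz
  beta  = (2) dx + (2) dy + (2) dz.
alpha ∧ beta = (-6*x + 4*y) dx ∧ dy + (-6*x - 2*z) dx ∧ dz + (-4*y - 2*z) dy ∧ dz

Distribute the wedge, using dx_i ∧ dx_j = -dx_j ∧ dx_i and dx_i ∧ dx_i = 0. For each pair (i, j) with i < j, the coefficient of dx_i ∧ dx_j in alpha ∧ beta is (alpha_i * beta_j - alpha_j * beta_i). Collecting: alpha ∧ beta = (-6*x + 4*y) dx ∧ dy + (-6*x - 2*z) dx ∧ dz + (-4*y - 2*z) dy ∧ dz.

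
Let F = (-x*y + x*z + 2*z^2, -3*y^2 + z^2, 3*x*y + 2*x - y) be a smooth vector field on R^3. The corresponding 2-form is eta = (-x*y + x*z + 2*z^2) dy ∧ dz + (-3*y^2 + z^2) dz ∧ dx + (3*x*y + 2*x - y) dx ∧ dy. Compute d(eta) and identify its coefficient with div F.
d(eta) = (-7*y + z) dx ∧ dy ∧ dz; div F = -7*y + z

For a 2-form in R^3 of the form above, applying d gives a 3-form with coefficient ∂P/∂x + ∂Q/∂y + ∂R/∂z:
  ∂P/∂x = -y + z
  ∂Q/∂y = -6*y
  ∂R/∂z = 0
Sum = -7*y + z, which is exactly div F.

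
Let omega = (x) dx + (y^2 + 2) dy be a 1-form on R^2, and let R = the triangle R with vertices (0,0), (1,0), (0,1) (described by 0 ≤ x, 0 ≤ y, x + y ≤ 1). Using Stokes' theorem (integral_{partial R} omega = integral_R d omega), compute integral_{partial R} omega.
integral_(partial R) omega = 0

Stokes: integral_partial_R omega = integral_R d omega with d omega = (∂Q/∂x - ∂P/∂y) dx ∧ dy.
  ∂Q/∂x = 0
  ∂P/∂y = 0
  integrand = ∂Q/∂x - ∂P/∂y = 0.
Integrating over R: integral_0^1 integral_0^{1-x} (0) dy dx = 0.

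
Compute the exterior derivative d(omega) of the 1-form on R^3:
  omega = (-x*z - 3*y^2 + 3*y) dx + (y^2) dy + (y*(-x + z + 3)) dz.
d(omega) = (6*y - 3) dx ∧ dy + (x - y) dx ∧ dz + (-x + z + 3) dy ∧ dz

For a 1-form omega = sum_i f_i dx_i, the exterior derivative is
  d(omega) = sum_{i < j} (∂f_j/∂x_i - ∂f_i/∂x_j) dx_i ∧ dx_j.
  coefficient of dx ∧ dy: ∂f_2/∂x - ∂f_1/∂y = ∂(y^2)/∂x - ∂(-x*z - 3*y^2 + 3*y)/∂y = 6*y - 3
  coefficient of dx ∧ dz: ∂f_3/∂x - ∂f_1/∂z = ∂(y*(-x + z + 3))/∂x - ∂(-x*z - 3*y^2 + 3*y)/∂z = x - y
  coefficient of dy ∧ dz: ∂f_3/∂y - ∂f_2/∂z = ∂(y*(-x + z + 3))/∂y - ∂(y^2)/∂z = -x + z + 3
Assembling: d(omega) = (6*y - 3) dx ∧ dy + (x - y) dx ∧ dz + (-x + z + 3) dy ∧ dz.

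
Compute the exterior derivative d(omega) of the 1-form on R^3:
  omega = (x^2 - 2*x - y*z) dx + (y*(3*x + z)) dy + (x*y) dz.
d(omega) = (3*y + z) dx ∧ dy + (2*y) dx ∧ dz + (x - y) dy ∧ dz

For a 1-form omega = sum_i f_i dx_i, the exterior derivative is
  d(omega) = sum_{i < j} (∂f_j/∂x_i - ∂f_i/∂x_j) dx_i ∧ dx_j.
  coefficient of dx ∧ dy: ∂f_2/∂x - ∂f_1/∂y = ∂(y*(3*x + z))/∂x - ∂(x^2 - 2*x - y*z)/∂y = 3*y + z
  coefficient of dx ∧ dz: ∂f_3/∂x - ∂f_1/∂z = ∂(x*y)/∂x - ∂(x^2 - 2*x - y*z)/∂z = 2*y
  coefficient of dy ∧ dz: ∂f_3/∂y - ∂f_2/∂z = ∂(x*y)/∂y - ∂(y*(3*x + z))/∂z = x - y
Assembling: d(omega) = (3*y + z) dx ∧ dy + (2*y) dx ∧ dz + (x - y) dy ∧ dz.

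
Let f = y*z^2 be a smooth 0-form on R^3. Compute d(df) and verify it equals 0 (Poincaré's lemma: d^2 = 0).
d(df) = 0

Step 1: df = sum_i (∂f/∂x_i) dx_i = (0) dx + (z^2) dy + (2*y*z) dz.
Step 2: Apply d again. Using the 1-form formula, the coefficient of dx ∧ dy in d(df) is ∂^2 f/∂x ∂y - ∂^2 f/∂y ∂x = (0) - (0) = 0 (equality of mixed partials for smooth f).
Similarly for dx ∧ dz and dy ∧ dz — all coefficients vanish. So d(df) = 0.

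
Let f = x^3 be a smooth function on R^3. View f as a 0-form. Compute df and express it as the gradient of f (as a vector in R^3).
df = (3*x^2) dx + (0) dy + (0) dz; grad f = (3*x^2, 0, 0)

For a 0-form f, d f = (∂f/∂x) dx + (∂f/∂y) dy + (∂f/∂z) dz. The components of the vector representation are exactly the entries of grad f in Cartesian coordinates:
  ∂f/∂x = 3*x^2
  ∂f/∂y = 0
  ∂f/∂z = 0.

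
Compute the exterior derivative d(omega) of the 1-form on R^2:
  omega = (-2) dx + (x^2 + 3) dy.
d(omega) = (2*x) dx ∧ dy

For a 1-form omega = sum_i f_i dx_i, the exterior derivative is
  d(omega) = sum_{i < j} (∂f_j/∂x_i - ∂f_i/∂x_j) dx_i ∧ dx_j.
  coefficient of dx ∧ dy: ∂f_2/∂x - ∂f_1/∂y = ∂(x^2 + 3)/∂x - ∂(-2)/∂y = 2*x
Assembling: d(omega) = (2*x) dx ∧ dy.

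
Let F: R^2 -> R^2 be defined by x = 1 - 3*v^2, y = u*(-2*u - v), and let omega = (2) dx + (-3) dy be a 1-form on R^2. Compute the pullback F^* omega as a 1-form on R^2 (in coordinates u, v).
F^* omega = (12*u + 3*v) du + (3*u - 12*v) dv

Using F^*(f dg) = (f ∘ F) d(g ∘ F), substitute each coordinate x_i by F_i(u, v) in f_i, and replace dx_i by d F_i = (∂F_i/∂u) du + (∂F_i/∂v) dv.
  For the x component: f_1(F) = 2; d F_1 = (0) du + (-6*v) dv
  For the y component: f_2(F) = -3; d F_2 = (-4*u - v) du + (-u) dv
Combining and collecting du, dv coefficients:
  coeff of du: 12*u + 3*v
  coeff of dv: 3*u - 12*v
F^* omega = (12*u + 3*v) du + (3*u - 12*v) dv.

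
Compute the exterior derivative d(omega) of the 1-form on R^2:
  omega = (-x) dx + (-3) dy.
d(omega) = 0

For a 1-form omega = sum_i f_i dx_i, the exterior derivative is
  d(omega) = sum_{i < j} (∂f_j/∂x_i - ∂f_i/∂x_j) dx_i ∧ dx_j.

Assembling: d(omega) = 0.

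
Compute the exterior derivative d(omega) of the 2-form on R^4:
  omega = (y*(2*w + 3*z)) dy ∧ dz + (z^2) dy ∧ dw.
d(omega) = (2*y - 2*z) dy ∧ dz ∧ dw

For a 2-form omega = sum_{i<j} g_{ij} dx_i ∧ dx_j, the exterior derivative is
  d(omega) = sum_{i<j} d(g_{ij}) ∧ dx_i ∧ dx_j = sum_{i<j, k} (∂g_{ij}/∂x_k) dx_k ∧ dx_i ∧ dx_j.
Expand each term, using dx_k ∧ dx_i ∧ dx_j = sgn(permutation) dx_{(a)} ∧ dx_{(b)} ∧ dx_{(c)} with (a < b < c) sorted:
  d(y*(2*w + 3*z)) includes (∂/∂w)(y*(2*w + 3*z)) dw = (2*y) dw, which multiplied by dy ∧ dz gives (2*y) dy ∧ dz ∧ dw
  d(z^2) includes (∂/∂z)(z^2) dz = (2*z) dz, which multiplied by dy ∧ dw gives (-2*z) dy ∧ dz ∧ dw
Collecting like 3-forms: d(omega) = (2*y - 2*z) dy ∧ dz ∧ dw.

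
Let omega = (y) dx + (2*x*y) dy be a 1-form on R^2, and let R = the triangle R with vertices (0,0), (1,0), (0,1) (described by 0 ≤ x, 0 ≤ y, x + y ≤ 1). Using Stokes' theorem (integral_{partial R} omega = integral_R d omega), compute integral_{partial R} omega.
integral_(partial R) omega = -1/6

Stokes: integral_partial_R omega = integral_R d omega with d omega = (∂Q/∂x - ∂P/∂y) dx ∧ dy.
  ∂Q/∂x = 2*y
  ∂P/∂y = 1
  integrand = ∂Q/∂x - ∂P/∂y = 2*y - 1.
Integrating over R: integral_0^1 integral_0^{1-x} (2*y - 1) dy dx = -1/6.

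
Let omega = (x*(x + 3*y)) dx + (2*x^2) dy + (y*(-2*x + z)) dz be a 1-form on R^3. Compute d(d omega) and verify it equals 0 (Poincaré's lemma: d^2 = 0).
d(d omega) = 0

Step 1: d omega = sum_{i<j} (∂f_j/∂x_i - ∂f_i/∂x_j) dx_i ∧ dx_j:
  coeff of dx ∧ dy: x
  coeff of dx ∧ dz: -2*y
  coeff of dy ∧ dz: -2*x + z
Step 2: Apply d again to each 2-form coefficient. The only possible 3-form in R^3 is dx ∧ dy ∧ dz, with coefficient
  ∂(coeff of dy∧dz)/∂x - ∂(coeff of dx∧dz)/∂y + ∂(coeff of dx∧dy)/∂z
  = ∂/∂x (-2*x + z) - ∂/∂y (-2*y) + ∂/∂z (x).
Each of these terms simplifies to sums of mixed partials that cancel in pairs. The result is 0 (by equality of mixed partials for smooth functions — Schwarz / Clairaut).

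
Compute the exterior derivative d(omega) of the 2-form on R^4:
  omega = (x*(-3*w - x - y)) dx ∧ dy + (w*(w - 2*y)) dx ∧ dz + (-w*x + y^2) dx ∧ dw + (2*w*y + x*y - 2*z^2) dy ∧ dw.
d(omega) = (-3*x - y) dx ∧ dy ∧ dw + (2*w) dx ∧ dy ∧ dz + (2*w - 2*y) dx ∧ dz ∧ dw + (4*z) dy ∧ dz ∧ dw

For a 2-form omega = sum_{i<j} g_{ij} dx_i ∧ dx_j, the exterior derivative is
  d(omega) = sum_{i<j} d(g_{ij}) ∧ dx_i ∧ dx_j = sum_{i<j, k} (∂g_{ij}/∂x_k) dx_k ∧ dx_i ∧ dx_j.
Expand each term, using dx_k ∧ dx_i ∧ dx_j = sgn(permutation) dx_{(a)} ∧ dx_{(b)} ∧ dx_{(c)} with (a < b < c) sorted:
  d(x*(-3*w - x - y)) includes (∂/∂w)(x*(-3*w - x - y)) dw = (-3*x) dw, which multiplied by dx ∧ dy gives (-3*x) dx ∧ dy ∧ dw
  d(w*(w - 2*y)) includes (∂/∂y)(w*(w - 2*y)) dy = (-2*w) dy, which multiplied by dx ∧ dz gives (2*w) dx ∧ dy ∧ dz
  d(w*(w - 2*y)) includes (∂/∂w)(w*(w - 2*y)) dw = (2*w - 2*y) dw, which multiplied by dx ∧ dz gives (2*w - 2*y) dx ∧ dz ∧ dw
  d(-w*x + y^2) includes (∂/∂y)(-w*x + y^2) dy = (2*y) dy, which multiplied by dx ∧ dw gives (-2*y) dx ∧ dy ∧ dw
  d(2*w*y + x*y - 2*z^2) includes (∂/∂x)(2*w*y + x*y - 2*z^2) dx = (y) dx, which multiplied by dy ∧ dw gives (y) dx ∧ dy ∧ dw
  d(2*w*y + x*y - 2*z^2) includes (∂/∂z)(2*w*y + x*y - 2*z^2) dz = (-4*z) dz, which multiplied by dy ∧ dw gives (4*z) dy ∧ dz ∧ dw
Collecting like 3-forms: d(omega) = (-3*x - y) dx ∧ dy ∧ dw + (2*w) dx ∧ dy ∧ dz + (2*w - 2*y) dx ∧ dz ∧ dw + (4*z) dy ∧ dz ∧ dw.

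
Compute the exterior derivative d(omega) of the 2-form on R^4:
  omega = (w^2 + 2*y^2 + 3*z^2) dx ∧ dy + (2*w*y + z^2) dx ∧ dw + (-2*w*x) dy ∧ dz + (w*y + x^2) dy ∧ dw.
d(omega) = (-2*w + 6*z) dx ∧ dy ∧ dz + (2*x) dx ∧ dy ∧ dw + (-2*z) dx ∧ dz ∧ dw + (-2*x) dy ∧ dz ∧ dw

For a 2-form omega = sum_{i<j} g_{ij} dx_i ∧ dx_j, the exterior derivative is
  d(omega) = sum_{i<j} d(g_{ij}) ∧ dx_i ∧ dx_j = sum_{i<j, k} (∂g_{ij}/∂x_k) dx_k ∧ dx_i ∧ dx_j.
Expand each term, using dx_k ∧ dx_i ∧ dx_j = sgn(permutation) dx_{(a)} ∧ dx_{(b)} ∧ dx_{(c)} with (a < b < c) sorted:
  d(w^2 + 2*y^2 + 3*z^2) includes (∂/∂z)(w^2 + 2*y^2 + 3*z^2) dz = (6*z) dz, which multiplied by dx ∧ dy gives (6*z) dx ∧ dy ∧ dz
  d(w^2 + 2*y^2 + 3*z^2) includes (∂/∂w)(w^2 + 2*y^2 + 3*z^2) dw = (2*w) dw, which multiplied by dx ∧ dy gives (2*w) dx ∧ dy ∧ dw
  d(2*w*y + z^2) includes (∂/∂y)(2*w*y + z^2) dy = (2*w) dy, which multiplied by dx ∧ dw gives (-2*w) dx ∧ dy ∧ dw
  d(2*w*y + z^2) includes (∂/∂z)(2*w*y + z^2) dz = (2*z) dz, which multiplied by dx ∧ dw gives (-2*z) dx ∧ dz ∧ dw
  d(-2*w*x) includes (∂/∂x)(-2*w*x) dx = (-2*w) dx, which multiplied by dy ∧ dz gives (-2*w) dx ∧ dy ∧ dz
  d(-2*w*x) includes (∂/∂w)(-2*w*x) dw = (-2*x) dw, which multiplied by dy ∧ dz gives (-2*x) dy ∧ dz ∧ dw
  d(w*y + x^2) includes (∂/∂x)(w*y + x^2) dx = (2*x) dx, which multiplied by dy ∧ dw gives (2*x) dx ∧ dy ∧ dw
Collecting like 3-forms: d(omega) = (-2*w + 6*z) dx ∧ dy ∧ dz + (2*x) dx ∧ dy ∧ dw + (-2*z) dx ∧ dz ∧ dw + (-2*x) dy ∧ dz ∧ dw.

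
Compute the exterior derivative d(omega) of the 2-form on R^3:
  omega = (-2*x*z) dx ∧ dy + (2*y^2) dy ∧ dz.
d(omega) = (-2*x) dx ∧ dy ∧ dz

For a 2-form omega = sum_{i<j} g_{ij} dx_i ∧ dx_j, the exterior derivative is
  d(omega) = sum_{i<j} d(g_{ij}) ∧ dx_i ∧ dx_j = sum_{i<j, k} (∂g_{ij}/∂x_k) dx_k ∧ dx_i ∧ dx_j.
Expand each term, using dx_k ∧ dx_i ∧ dx_j = sgn(permutation) dx_{(a)} ∧ dx_{(b)} ∧ dx_{(c)} with (a < b < c) sorted:
  d(-2*x*z) includes (∂/∂z)(-2*x*z) dz = (-2*x) dz, which multiplied by dx ∧ dy gives (-2*x) dx ∧ dy ∧ dz
Collecting like 3-forms: d(omega) = (-2*x) dx ∧ dy ∧ dz.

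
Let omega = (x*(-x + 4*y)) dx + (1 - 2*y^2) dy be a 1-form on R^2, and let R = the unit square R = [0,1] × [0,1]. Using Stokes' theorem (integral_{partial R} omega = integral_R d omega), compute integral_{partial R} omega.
integral_(partial R) omega = -2

Stokes: integral_partial_R omega = integral_R d omega with d omega = (∂Q/∂x - ∂P/∂y) dx ∧ dy.
  ∂Q/∂x = 0
  ∂P/∂y = 4*x
  integrand = ∂Q/∂x - ∂P/∂y = -4*x.
Integrating over R: integral_0^1 integral_0^1 (-4*x) dx dy = -2.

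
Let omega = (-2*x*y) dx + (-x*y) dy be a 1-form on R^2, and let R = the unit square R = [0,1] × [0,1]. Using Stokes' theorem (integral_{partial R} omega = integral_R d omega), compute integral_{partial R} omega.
integral_(partial R) omega = 1/2

Stokes: integral_partial_R omega = integral_R d omega with d omega = (∂Q/∂x - ∂P/∂y) dx ∧ dy.
  ∂Q/∂x = -y
  ∂P/∂y = -2*x
  integrand = ∂Q/∂x - ∂P/∂y = 2*x - y.
Integrating over R: integral_0^1 integral_0^1 (2*x - y) dx dy = 1/2.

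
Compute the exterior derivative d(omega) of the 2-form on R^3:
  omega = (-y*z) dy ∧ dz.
d(omega) = 0

For a 2-form omega = sum_{i<j} g_{ij} dx_i ∧ dx_j, the exterior derivative is
  d(omega) = sum_{i<j} d(g_{ij}) ∧ dx_i ∧ dx_j = sum_{i<j, k} (∂g_{ij}/∂x_k) dx_k ∧ dx_i ∧ dx_j.
Expand each term, using dx_k ∧ dx_i ∧ dx_j = sgn(permutation) dx_{(a)} ∧ dx_{(b)} ∧ dx_{(c)} with (a < b < c) sorted:

Collecting like 3-forms: d(omega) = 0.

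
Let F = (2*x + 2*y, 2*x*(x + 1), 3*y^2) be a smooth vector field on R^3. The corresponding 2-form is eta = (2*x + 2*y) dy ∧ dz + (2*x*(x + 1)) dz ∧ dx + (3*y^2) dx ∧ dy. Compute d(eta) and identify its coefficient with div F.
d(eta) = (2) dx ∧ dy ∧ dz; div F = 2

For a 2-form in R^3 of the form above, applying d gives a 3-form with coefficient ∂P/∂x + ∂Q/∂y + ∂R/∂z:
  ∂P/∂x = 2
  ∂Q/∂y = 0
  ∂R/∂z = 0
Sum = 2, which is exactly div F.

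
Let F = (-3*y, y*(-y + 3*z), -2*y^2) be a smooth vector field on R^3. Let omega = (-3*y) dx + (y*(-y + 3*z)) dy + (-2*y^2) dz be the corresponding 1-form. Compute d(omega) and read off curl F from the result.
d(omega) = (-7*y) dy ∧ dz + (0) dz ∧ dx + (3) dx ∧ dy; curl F = (-7*y, 0, 3)

d omega = sum_{i<j} (∂f_j/∂x_i - ∂f_i/∂x_j) dx_i ∧ dx_j. Under the identification (dy ∧ dz, dz ∧ dx, dx ∧ dy) ↔ (e_x, e_y, e_z), the coefficients are exactly the components of curl F. Compute:
  ∂R/∂y - ∂Q/∂z = (-4*y) - (3*y) = -7*y
  ∂P/∂z - ∂R/∂x = (0) - (0) = 0
  ∂Q/∂x - ∂P/∂y = (0) - (-3) = 3.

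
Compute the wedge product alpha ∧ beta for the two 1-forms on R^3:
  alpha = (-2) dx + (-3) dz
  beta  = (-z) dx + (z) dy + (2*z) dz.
alpha ∧ beta = (-2*z) dx ∧ dy + (-7*z) dx ∧ dz + (3*z) dy ∧ dz

Distribute the wedge, using dx_i ∧ dx_j = -dx_j ∧ dx_i and dx_i ∧ dx_i = 0. For each pair (i, j) with i < j, the coefficient of dx_i ∧ dx_j in alpha ∧ beta is (alpha_i * beta_j - alpha_j * beta_i). Collecting: alpha ∧ beta = (-2*z) dx ∧ dy + (-7*z) dx ∧ dz + (3*z) dy ∧ dz.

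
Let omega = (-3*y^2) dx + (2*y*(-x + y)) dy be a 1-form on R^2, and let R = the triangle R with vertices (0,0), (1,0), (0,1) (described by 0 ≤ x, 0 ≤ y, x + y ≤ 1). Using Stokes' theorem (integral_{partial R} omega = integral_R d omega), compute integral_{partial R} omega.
integral_(partial R) omega = 2/3

Stokes: integral_partial_R omega = integral_R d omega with d omega = (∂Q/∂x - ∂P/∂y) dx ∧ dy.
  ∂Q/∂x = -2*y
  ∂P/∂y = -6*y
  integrand = ∂Q/∂x - ∂P/∂y = 4*y.
Integrating over R: integral_0^1 integral_0^{1-x} (4*y) dy dx = 2/3.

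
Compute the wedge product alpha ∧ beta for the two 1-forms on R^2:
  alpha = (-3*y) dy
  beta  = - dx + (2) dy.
alpha ∧ beta = (-3*y) dx ∧ dy

Distribute the wedge, using dx_i ∧ dx_j = -dx_j ∧ dx_i and dx_i ∧ dx_i = 0. For each pair (i, j) with i < j, the coefficient of dx_i ∧ dx_j in alpha ∧ beta is (alpha_i * beta_j - alpha_j * beta_i). Collecting: alpha ∧ beta = (-3*y) dx ∧ dy.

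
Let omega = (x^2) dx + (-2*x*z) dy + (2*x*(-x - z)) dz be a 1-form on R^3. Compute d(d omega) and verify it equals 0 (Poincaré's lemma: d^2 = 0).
d(d omega) = 0

Step 1: d omega = sum_{i<j} (∂f_j/∂x_i - ∂f_i/∂x_j) dx_i ∧ dx_j:
  coeff of dx ∧ dy: -2*z
  coeff of dx ∧ dz: -4*x - 2*z
  coeff of dy ∧ dz: 2*x
Step 2: Apply d again to each 2-form coefficient. The only possible 3-form in R^3 is dx ∧ dy ∧ dz, with coefficient
  ∂(coeff of dy∧dz)/∂x - ∂(coeff of dx∧dz)/∂y + ∂(coeff of dx∧dy)/∂z
  = ∂/∂x (2*x) - ∂/∂y (-4*x - 2*z) + ∂/∂z (-2*z).
Each of these terms simplifies to sums of mixed partials that cancel in pairs. The result is 0 (by equality of mixed partials for smooth functions — Schwarz / Clairaut).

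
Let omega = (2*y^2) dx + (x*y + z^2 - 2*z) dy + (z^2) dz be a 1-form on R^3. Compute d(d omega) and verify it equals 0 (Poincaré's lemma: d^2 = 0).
d(d omega) = 0

Step 1: d omega = sum_{i<j} (∂f_j/∂x_i - ∂f_i/∂x_j) dx_i ∧ dx_j:
  coeff of dx ∧ dy: -3*y
  coeff of dx ∧ dz: 0
  coeff of dy ∧ dz: 2 - 2*z
Step 2: Apply d again to each 2-form coefficient. The only possible 3-form in R^3 is dx ∧ dy ∧ dz, with coefficient
  ∂(coeff of dy∧dz)/∂x - ∂(coeff of dx∧dz)/∂y + ∂(coeff of dx∧dy)/∂z
  = ∂/∂x (2 - 2*z) - ∂/∂y (0) + ∂/∂z (-3*y).
Each of these terms simplifies to sums of mixed partials that cancel in pairs. The result is 0 (by equality of mixed partials for smooth functions — Schwarz / Clairaut).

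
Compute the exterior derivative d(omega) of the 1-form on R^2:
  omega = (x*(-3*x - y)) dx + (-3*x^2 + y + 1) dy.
d(omega) = (-5*x) dx ∧ dy

For a 1-form omega = sum_i f_i dx_i, the exterior derivative is
  d(omega) = sum_{i < j} (∂f_j/∂x_i - ∂f_i/∂x_j) dx_i ∧ dx_j.
  coefficient of dx ∧ dy: ∂f_2/∂x - ∂f_1/∂y = ∂(-3*x^2 + y + 1)/∂x - ∂(x*(-3*x - y))/∂y = -5*x
Assembling: d(omega) = (-5*x) dx ∧ dy.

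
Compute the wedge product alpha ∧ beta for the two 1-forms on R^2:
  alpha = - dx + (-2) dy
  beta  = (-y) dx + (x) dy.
alpha ∧ beta = (-x - 2*y) dx ∧ dy

Distribute the wedge, using dx_i ∧ dx_j = -dx_j ∧ dx_i and dx_i ∧ dx_i = 0. For each pair (i, j) with i < j, the coefficient of dx_i ∧ dx_j in alpha ∧ beta is (alpha_i * beta_j - alpha_j * beta_i). Collecting: alpha ∧ beta = (-x - 2*y) dx ∧ dy.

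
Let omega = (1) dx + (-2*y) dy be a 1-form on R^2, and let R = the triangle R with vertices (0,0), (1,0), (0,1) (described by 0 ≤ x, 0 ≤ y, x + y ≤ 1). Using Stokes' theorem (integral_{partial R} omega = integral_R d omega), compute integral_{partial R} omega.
integral_(partial R) omega = 0

Stokes: integral_partial_R omega = integral_R d omega with d omega = (∂Q/∂x - ∂P/∂y) dx ∧ dy.
  ∂Q/∂x = 0
  ∂P/∂y = 0
  integrand = ∂Q/∂x - ∂P/∂y = 0.
Integrating over R: integral_0^1 integral_0^{1-x} (0) dy dx = 0.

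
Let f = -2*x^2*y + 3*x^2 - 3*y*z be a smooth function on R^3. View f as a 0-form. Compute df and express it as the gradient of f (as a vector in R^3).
df = (2*x*(3 - 2*y)) dx + (-2*x^2 - 3*z) dy + (-3*y) dz; grad f = (2*x*(3 - 2*y), -2*x^2 - 3*z, -3*y)

For a 0-form f, d f = (∂f/∂x) dx + (∂f/∂y) dy + (∂f/∂z) dz. The components of the vector representation are exactly the entries of grad f in Cartesian coordinates:
  ∂f/∂x = 2*x*(3 - 2*y)
  ∂f/∂y = -2*x^2 - 3*z
  ∂f/∂z = -3*y.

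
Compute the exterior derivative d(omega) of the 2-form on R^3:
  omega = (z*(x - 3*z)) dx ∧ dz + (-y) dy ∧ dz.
d(omega) = 0

For a 2-form omega = sum_{i<j} g_{ij} dx_i ∧ dx_j, the exterior derivative is
  d(omega) = sum_{i<j} d(g_{ij}) ∧ dx_i ∧ dx_j = sum_{i<j, k} (∂g_{ij}/∂x_k) dx_k ∧ dx_i ∧ dx_j.
Expand each term, using dx_k ∧ dx_i ∧ dx_j = sgn(permutation) dx_{(a)} ∧ dx_{(b)} ∧ dx_{(c)} with (a < b < c) sorted:

Collecting like 3-forms: d(omega) = 0.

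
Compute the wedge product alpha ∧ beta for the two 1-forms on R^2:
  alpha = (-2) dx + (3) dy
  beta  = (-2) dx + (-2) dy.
alpha ∧ beta = (10) dx ∧ dy

Distribute the wedge, using dx_i ∧ dx_j = -dx_j ∧ dx_i and dx_i ∧ dx_i = 0. For each pair (i, j) with i < j, the coefficient of dx_i ∧ dx_j in alpha ∧ beta is (alpha_i * beta_j - alpha_j * beta_i). Collecting: alpha ∧ beta = (10) dx ∧ dy.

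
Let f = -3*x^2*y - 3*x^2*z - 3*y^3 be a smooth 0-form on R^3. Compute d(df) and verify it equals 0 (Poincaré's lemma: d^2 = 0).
d(df) = 0

Step 1: df = sum_i (∂f/∂x_i) dx_i = (6*x*(-y - z)) dx + (-3*x^2 - 9*y^2) dy + (-3*x^2) dz.
Step 2: Apply d again. Using the 1-form formula, the coefficient of dx ∧ dy in d(df) is ∂^2 f/∂x ∂y - ∂^2 f/∂y ∂x = (-6*x) - (-6*x) = 0 (equality of mixed partials for smooth f).
Similarly for dx ∧ dz and dy ∧ dz — all coefficients vanish. So d(df) = 0.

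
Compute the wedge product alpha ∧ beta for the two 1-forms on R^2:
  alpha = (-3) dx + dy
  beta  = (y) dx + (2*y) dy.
alpha ∧ beta = (-7*y) dx ∧ dy

Distribute the wedge, using dx_i ∧ dx_j = -dx_j ∧ dx_i and dx_i ∧ dx_i = 0. For each pair (i, j) with i < j, the coefficient of dx_i ∧ dx_j in alpha ∧ beta is (alpha_i * beta_j - alpha_j * beta_i). Collecting: alpha ∧ beta = (-7*y) dx ∧ dy.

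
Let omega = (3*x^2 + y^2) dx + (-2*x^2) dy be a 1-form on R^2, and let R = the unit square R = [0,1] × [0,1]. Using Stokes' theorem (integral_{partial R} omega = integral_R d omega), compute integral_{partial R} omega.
integral_(partial R) omega = -3

Stokes: integral_partial_R omega = integral_R d omega with d omega = (∂Q/∂x - ∂P/∂y) dx ∧ dy.
  ∂Q/∂x = -4*x
  ∂P/∂y = 2*y
  integrand = ∂Q/∂x - ∂P/∂y = -4*x - 2*y.
Integrating over R: integral_0^1 integral_0^1 (-4*x - 2*y) dx dy = -3.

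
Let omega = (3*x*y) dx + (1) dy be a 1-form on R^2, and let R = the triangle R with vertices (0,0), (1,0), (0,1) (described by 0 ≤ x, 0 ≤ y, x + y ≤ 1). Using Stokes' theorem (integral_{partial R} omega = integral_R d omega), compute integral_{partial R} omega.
integral_(partial R) omega = -1/2

Stokes: integral_partial_R omega = integral_R d omega with d omega = (∂Q/∂x - ∂P/∂y) dx ∧ dy.
  ∂Q/∂x = 0
  ∂P/∂y = 3*x
  integrand = ∂Q/∂x - ∂P/∂y = -3*x.
Integrating over R: integral_0^1 integral_0^{1-x} (-3*x) dy dx = -1/2.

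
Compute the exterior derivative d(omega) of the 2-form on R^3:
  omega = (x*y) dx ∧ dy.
d(omega) = 0

For a 2-form omega = sum_{i<j} g_{ij} dx_i ∧ dx_j, the exterior derivative is
  d(omega) = sum_{i<j} d(g_{ij}) ∧ dx_i ∧ dx_j = sum_{i<j, k} (∂g_{ij}/∂x_k) dx_k ∧ dx_i ∧ dx_j.
Expand each term, using dx_k ∧ dx_i ∧ dx_j = sgn(permutation) dx_{(a)} ∧ dx_{(b)} ∧ dx_{(c)} with (a < b < c) sorted:

Collecting like 3-forms: d(omega) = 0.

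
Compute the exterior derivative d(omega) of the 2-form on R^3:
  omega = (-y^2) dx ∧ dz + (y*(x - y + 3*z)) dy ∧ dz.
d(omega) = (3*y) dx ∧ dy ∧ dz

For a 2-form omega = sum_{i<j} g_{ij} dx_i ∧ dx_j, the exterior derivative is
  d(omega) = sum_{i<j} d(g_{ij}) ∧ dx_i ∧ dx_j = sum_{i<j, k} (∂g_{ij}/∂x_k) dx_k ∧ dx_i ∧ dx_j.
Expand each term, using dx_k ∧ dx_i ∧ dx_j = sgn(permutation) dx_{(a)} ∧ dx_{(b)} ∧ dx_{(c)} with (a < b < c) sorted:
  d(-y^2) includes (∂/∂y)(-y^2) dy = (-2*y) dy, which multiplied by dx ∧ dz gives (2*y) dx ∧ dy ∧ dz
  d(y*(x - y + 3*z)) includes (∂/∂x)(y*(x - y + 3*z)) dx = (y) dx, which multiplied by dy ∧ dz gives (y) dx ∧ dy ∧ dz
Collecting like 3-forms: d(omega) = (3*y) dx ∧ dy ∧ dz.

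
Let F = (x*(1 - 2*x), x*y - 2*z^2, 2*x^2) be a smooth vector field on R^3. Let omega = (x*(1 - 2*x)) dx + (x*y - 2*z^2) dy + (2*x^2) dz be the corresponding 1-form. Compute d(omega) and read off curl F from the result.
d(omega) = (4*z) dy ∧ dz + (-4*x) dz ∧ dx + (y) dx ∧ dy; curl F = (4*z, -4*x, y)

d omega = sum_{i<j} (∂f_j/∂x_i - ∂f_i/∂x_j) dx_i ∧ dx_j. Under the identification (dy ∧ dz, dz ∧ dx, dx ∧ dy) ↔ (e_x, e_y, e_z), the coefficients are exactly the components of curl F. Compute:
  ∂R/∂y - ∂Q/∂z = (0) - (-4*z) = 4*z
  ∂P/∂z - ∂R/∂x = (0) - (4*x) = -4*x
  ∂Q/∂x - ∂P/∂y = (y) - (0) = y.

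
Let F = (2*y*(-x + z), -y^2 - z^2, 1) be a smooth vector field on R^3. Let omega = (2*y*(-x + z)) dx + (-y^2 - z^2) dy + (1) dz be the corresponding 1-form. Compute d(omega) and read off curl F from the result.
d(omega) = (2*z) dy ∧ dz + (2*y) dz ∧ dx + (2*x - 2*z) dx ∧ dy; curl F = (2*z, 2*y, 2*x - 2*z)

d omega = sum_{i<j} (∂f_j/∂x_i - ∂f_i/∂x_j) dx_i ∧ dx_j. Under the identification (dy ∧ dz, dz ∧ dx, dx ∧ dy) ↔ (e_x, e_y, e_z), the coefficients are exactly the components of curl F. Compute:
  ∂R/∂y - ∂Q/∂z = (0) - (-2*z) = 2*z
  ∂P/∂z - ∂R/∂x = (2*y) - (0) = 2*y
  ∂Q/∂x - ∂P/∂y = (0) - (-2*x + 2*z) = 2*x - 2*z.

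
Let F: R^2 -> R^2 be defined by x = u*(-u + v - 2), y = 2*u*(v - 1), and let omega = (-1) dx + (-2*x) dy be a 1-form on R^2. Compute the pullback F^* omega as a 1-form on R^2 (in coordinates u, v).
F^* omega = (4*u^2*v - 4*u^2 - 4*u*v^2 + 12*u*v - 6*u - v + 2) du + (u*(4*u^2 - 4*u*v + 8*u - 1)) dv

Using F^*(f dg) = (f ∘ F) d(g ∘ F), substitute each coordinate x_i by F_i(u, v) in f_i, and replace dx_i by d F_i = (∂F_i/∂u) du + (∂F_i/∂v) dv.
  For the x component: f_1(F) = -1; d F_1 = (-2*u + v - 2) du + (u) dv
  For the y component: f_2(F) = 2*u*(u - v + 2); d F_2 = (2*v - 2) du + (2*u) dv
Combining and collecting du, dv coefficients:
  coeff of du: 4*u^2*v - 4*u^2 - 4*u*v^2 + 12*u*v - 6*u - v + 2
  coeff of dv: u*(4*u^2 - 4*u*v + 8*u - 1)
F^* omega = (4*u^2*v - 4*u^2 - 4*u*v^2 + 12*u*v - 6*u - v + 2) du + (u*(4*u^2 - 4*u*v + 8*u - 1)) dv.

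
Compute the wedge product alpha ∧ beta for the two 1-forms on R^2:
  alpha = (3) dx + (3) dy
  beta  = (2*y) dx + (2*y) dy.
alpha ∧ beta = 0

Distribute the wedge, using dx_i ∧ dx_j = -dx_j ∧ dx_i and dx_i ∧ dx_i = 0. For each pair (i, j) with i < j, the coefficient of dx_i ∧ dx_j in alpha ∧ beta is (alpha_i * beta_j - alpha_j * beta_i). Collecting: alpha ∧ beta = 0.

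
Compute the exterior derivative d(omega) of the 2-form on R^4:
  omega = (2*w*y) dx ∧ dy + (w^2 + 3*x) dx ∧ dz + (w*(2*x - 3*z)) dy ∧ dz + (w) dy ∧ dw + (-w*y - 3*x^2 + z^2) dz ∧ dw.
d(omega) = (2*y) dx ∧ dy ∧ dw + (2*w - 6*x) dx ∧ dz ∧ dw + (2*w) dx ∧ dy ∧ dz + (-w + 2*x - 3*z) dy ∧ dz ∧ dw

For a 2-form omega = sum_{i<j} g_{ij} dx_i ∧ dx_j, the exterior derivative is
  d(omega) = sum_{i<j} d(g_{ij}) ∧ dx_i ∧ dx_j = sum_{i<j, k} (∂g_{ij}/∂x_k) dx_k ∧ dx_i ∧ dx_j.
Expand each term, using dx_k ∧ dx_i ∧ dx_j = sgn(permutation) dx_{(a)} ∧ dx_{(b)} ∧ dx_{(c)} with (a < b < c) sorted:
  d(2*w*y) includes (∂/∂w)(2*w*y) dw = (2*y) dw, which multiplied by dx ∧ dy gives (2*y) dx ∧ dy ∧ dw
  d(w^2 + 3*x) includes (∂/∂w)(w^2 + 3*x) dw = (2*w) dw, which multiplied by dx ∧ dz gives (2*w) dx ∧ dz ∧ dw
  d(w*(2*x - 3*z)) includes (∂/∂x)(w*(2*x - 3*z)) dx = (2*w) dx, which multiplied by dy ∧ dz gives (2*w) dx ∧ dy ∧ dz
  d(w*(2*x - 3*z)) includes (∂/∂w)(w*(2*x - 3*z)) dw = (2*x - 3*z) dw, which multiplied by dy ∧ dz gives (2*x - 3*z) dy ∧ dz ∧ dw
  d(-w*y - 3*x^2 + z^2) includes (∂/∂x)(-w*y - 3*x^2 + z^2) dx = (-6*x) dx, which multiplied by dz ∧ dw gives (-6*x) dx ∧ dz ∧ dw
  d(-w*y - 3*x^2 + z^2) includes (∂/∂y)(-w*y - 3*x^2 + z^2) dy = (-w) dy, which multiplied by dz ∧ dw gives (-w) dy ∧ dz ∧ dw
Collecting like 3-forms: d(omega) = (2*y) dx ∧ dy ∧ dw + (2*w - 6*x) dx ∧ dz ∧ dw + (2*w) dx ∧ dy ∧ dz + (-w + 2*x - 3*z) dy ∧ dz ∧ dw.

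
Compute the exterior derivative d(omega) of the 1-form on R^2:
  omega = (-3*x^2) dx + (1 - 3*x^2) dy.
d(omega) = (-6*x) dx ∧ dy

For a 1-form omega = sum_i f_i dx_i, the exterior derivative is
  d(omega) = sum_{i < j} (∂f_j/∂x_i - ∂f_i/∂x_j) dx_i ∧ dx_j.
  coefficient of dx ∧ dy: ∂f_2/∂x - ∂f_1/∂y = ∂(1 - 3*x^2)/∂x - ∂(-3*x^2)/∂y = -6*x
Assembling: d(omega) = (-6*x) dx ∧ dy.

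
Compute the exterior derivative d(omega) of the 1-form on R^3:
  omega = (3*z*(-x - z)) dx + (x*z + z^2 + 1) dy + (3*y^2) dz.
d(omega) = (z) dx ∧ dy + (3*x + 6*z) dx ∧ dz + (-x + 6*y - 2*z) dy ∧ dz

For a 1-form omega = sum_i f_i dx_i, the exterior derivative is
  d(omega) = sum_{i < j} (∂f_j/∂x_i - ∂f_i/∂x_j) dx_i ∧ dx_j.
  coefficient of dx ∧ dy: ∂f_2/∂x - ∂f_1/∂y = ∂(x*z + z^2 + 1)/∂x - ∂(3*z*(-x - z))/∂y = z
  coefficient of dx ∧ dz: ∂f_3/∂x - ∂f_1/∂z = ∂(3*y^2)/∂x - ∂(3*z*(-x - z))/∂z = 3*x + 6*z
  coefficient of dy ∧ dz: ∂f_3/∂y - ∂f_2/∂z = ∂(3*y^2)/∂y - ∂(x*z + z^2 + 1)/∂z = -x + 6*y - 2*z
Assembling: d(omega) = (z) dx ∧ dy + (3*x + 6*z) dx ∧ dz + (-x + 6*y - 2*z) dy ∧ dz.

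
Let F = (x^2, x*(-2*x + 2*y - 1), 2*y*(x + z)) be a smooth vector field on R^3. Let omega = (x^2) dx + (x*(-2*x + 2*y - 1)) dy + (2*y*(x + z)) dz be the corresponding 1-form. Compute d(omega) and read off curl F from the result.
d(omega) = (2*x + 2*z) dy ∧ dz + (-2*y) dz ∧ dx + (-4*x + 2*y - 1) dx ∧ dy; curl F = (2*x + 2*z, -2*y, -4*x + 2*y - 1)

d omega = sum_{i<j} (∂f_j/∂x_i - ∂f_i/∂x_j) dx_i ∧ dx_j. Under the identification (dy ∧ dz, dz ∧ dx, dx ∧ dy) ↔ (e_x, e_y, e_z), the coefficients are exactly the components of curl F. Compute:
  ∂R/∂y - ∂Q/∂z = (2*x + 2*z) - (0) = 2*x + 2*z
  ∂P/∂z - ∂R/∂x = (0) - (2*y) = -2*y
  ∂Q/∂x - ∂P/∂y = (-4*x + 2*y - 1) - (0) = -4*x + 2*y - 1.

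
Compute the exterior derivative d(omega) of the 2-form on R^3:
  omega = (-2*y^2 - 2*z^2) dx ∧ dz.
d(omega) = (4*y) dx ∧ dy ∧ dz

For a 2-form omega = sum_{i<j} g_{ij} dx_i ∧ dx_j, the exterior derivative is
  d(omega) = sum_{i<j} d(g_{ij}) ∧ dx_i ∧ dx_j = sum_{i<j, k} (∂g_{ij}/∂x_k) dx_k ∧ dx_i ∧ dx_j.
Expand each term, using dx_k ∧ dx_i ∧ dx_j = sgn(permutation) dx_{(a)} ∧ dx_{(b)} ∧ dx_{(c)} with (a < b < c) sorted:
  d(-2*y^2 - 2*z^2) includes (∂/∂y)(-2*y^2 - 2*z^2) dy = (-4*y) dy, which multiplied by dx ∧ dz gives (4*y) dx ∧ dy ∧ dz
Collecting like 3-forms: d(omega) = (4*y) dx ∧ dy ∧ dz.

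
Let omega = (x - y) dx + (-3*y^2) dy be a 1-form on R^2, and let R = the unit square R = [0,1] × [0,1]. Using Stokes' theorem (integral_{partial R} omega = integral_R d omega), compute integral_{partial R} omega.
integral_(partial R) omega = 1

Stokes: integral_partial_R omega = integral_R d omega with d omega = (∂Q/∂x - ∂P/∂y) dx ∧ dy.
  ∂Q/∂x = 0
  ∂P/∂y = -1
  integrand = ∂Q/∂x - ∂P/∂y = 1.
Integrating over R: integral_0^1 integral_0^1 (1) dx dy = 1.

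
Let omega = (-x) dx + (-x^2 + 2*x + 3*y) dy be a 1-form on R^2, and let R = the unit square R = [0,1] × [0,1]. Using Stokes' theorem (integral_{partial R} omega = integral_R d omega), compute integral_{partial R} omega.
integral_(partial R) omega = 1

Stokes: integral_partial_R omega = integral_R d omega with d omega = (∂Q/∂x - ∂P/∂y) dx ∧ dy.
  ∂Q/∂x = 2 - 2*x
  ∂P/∂y = 0
  integrand = ∂Q/∂x - ∂P/∂y = 2 - 2*x.
Integrating over R: integral_0^1 integral_0^1 (2 - 2*x) dx dy = 1.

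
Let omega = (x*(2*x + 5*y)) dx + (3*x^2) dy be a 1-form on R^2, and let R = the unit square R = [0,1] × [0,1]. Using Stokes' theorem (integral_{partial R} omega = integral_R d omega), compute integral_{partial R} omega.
integral_(partial R) omega = 1/2

Stokes: integral_partial_R omega = integral_R d omega with d omega = (∂Q/∂x - ∂P/∂y) dx ∧ dy.
  ∂Q/∂x = 6*x
  ∂P/∂y = 5*x
  integrand = ∂Q/∂x - ∂P/∂y = x.
Integrating over R: integral_0^1 integral_0^1 (x) dx dy = 1/2.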